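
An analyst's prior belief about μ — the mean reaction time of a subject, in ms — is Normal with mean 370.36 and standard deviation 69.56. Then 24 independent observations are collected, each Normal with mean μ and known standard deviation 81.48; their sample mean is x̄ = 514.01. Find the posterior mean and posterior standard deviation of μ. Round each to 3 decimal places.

Posterior mean ≈ 506.242; posterior SD ≈ 16.176

Prior precision 1/τ₀² = 1/69.56² = 0.00020667; data precision n/σ² = 24/81.48² = 0.00361501.
Posterior precision = 0.00020667 + 0.00361501 = 0.00382168, giving posterior SD = 1/√0.00382168 = 16.176.
Posterior mean = (0.00020667·370.36 + 0.00361501·514.01) / 0.00382168 = 506.242.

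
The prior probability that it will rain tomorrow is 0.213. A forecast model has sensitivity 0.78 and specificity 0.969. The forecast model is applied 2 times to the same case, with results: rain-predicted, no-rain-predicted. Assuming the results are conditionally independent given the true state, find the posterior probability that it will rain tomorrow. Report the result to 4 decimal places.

Posterior P(H) ≈ 0.6072

Let H be the event that it will rain tomorrow; start with P(H) = 0.213. P('rain-predicted'|H) = 0.78, P('rain-predicted'|¬H) = 0.031.
Update on result 1 ('rain-predicted'): P(H) ← 0.78·0.2130 / (0.78·0.2130 + 0.031·0.7870) = 0.16614/0.19054 = 0.8720.
Update on result 2 ('no-rain-predicted'): P(H) ← 0.22·0.8720 / (0.22·0.8720 + 0.969·0.1280) = 0.19183/0.31590 = 0.6072.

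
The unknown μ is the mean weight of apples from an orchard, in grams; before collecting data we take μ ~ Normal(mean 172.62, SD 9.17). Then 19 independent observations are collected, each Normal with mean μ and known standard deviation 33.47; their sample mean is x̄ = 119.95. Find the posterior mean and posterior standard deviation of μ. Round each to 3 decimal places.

Posterior mean ≈ 141.659; posterior SD ≈ 5.887

With known σ, the Normal prior is conjugate. Weight on the data is w = (n/σ²)/(n/σ² + 1/τ₀²) = 0.0169606/(0.0169606+0.0118922) = 0.58783.
Posterior mean = w·x̄ + (1−w)·μ₀ = 0.58783·119.95 + 0.41217·172.62 = 141.659. Posterior variance = 1/(0.0169606+0.0118922) = 34.6587, so SD = 5.887.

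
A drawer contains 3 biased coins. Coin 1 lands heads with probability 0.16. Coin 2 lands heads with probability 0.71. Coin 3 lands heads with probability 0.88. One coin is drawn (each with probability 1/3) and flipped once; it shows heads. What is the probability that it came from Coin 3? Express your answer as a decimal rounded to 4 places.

Posterior probability ≈ 0.5029

P(heads|C1) = 0.16; P(heads|C2) = 0.71; P(heads|C3) = 0.88.
Prior × likelihood for each source: 0.333333·0.16=0.05333, 0.333333·0.71=0.2367, 0.333333·0.88=0.2933. Summing gives P(heads) = 0.58333.
P(Coin 3 | heads) = 0.2933 / 0.58333 = 0.5029.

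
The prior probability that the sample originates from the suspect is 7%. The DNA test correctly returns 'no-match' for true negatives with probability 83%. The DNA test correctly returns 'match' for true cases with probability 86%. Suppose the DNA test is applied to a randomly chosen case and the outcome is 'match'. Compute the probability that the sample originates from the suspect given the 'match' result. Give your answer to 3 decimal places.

P(H | E) ≈ 0.276

Write H for 'the sample originates from the suspect'. Prior odds H:¬H = 0.07/0.93 = 0.075269. For the 'match' outcome, the likelihood ratio is 0.86/0.17 = 5.0588.
Posterior odds = 0.075269 × 5.0588 = 0.38077, so P(H|E) = 0.38077/(1+0.38077) = 0.276.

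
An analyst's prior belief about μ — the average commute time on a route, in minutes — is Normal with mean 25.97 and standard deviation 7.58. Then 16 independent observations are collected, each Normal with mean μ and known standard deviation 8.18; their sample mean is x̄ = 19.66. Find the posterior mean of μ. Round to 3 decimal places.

Prior precision 1/τ₀² = 1/7.58² = 0.0174045; data precision n/σ² = 16/8.18² = 0.239119.
Posterior precision = 0.0174045 + 0.239119 = 0.256523.
Posterior mean = (0.0174045·25.97 + 0.239119·19.66) / 0.256523 = 20.088.

Posterior mean ≈ 20.088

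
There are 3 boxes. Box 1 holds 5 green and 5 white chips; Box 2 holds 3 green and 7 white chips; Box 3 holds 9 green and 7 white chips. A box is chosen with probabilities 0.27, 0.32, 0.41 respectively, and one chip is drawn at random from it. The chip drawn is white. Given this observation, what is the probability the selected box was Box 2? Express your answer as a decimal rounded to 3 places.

Posterior probability ≈ 0.416

Tabulate prior·likelihood by source: [1] prior 0.27, lik 0.5, product 0.1350; [2] prior 0.32, lik 0.7, product 0.2240; [3] prior 0.41, lik 0.4375, product 0.1794.
Normalizing constant = 0.53837; the posterior for Box 2 is its product over the sum, 0.2240/0.53837 = 0.416.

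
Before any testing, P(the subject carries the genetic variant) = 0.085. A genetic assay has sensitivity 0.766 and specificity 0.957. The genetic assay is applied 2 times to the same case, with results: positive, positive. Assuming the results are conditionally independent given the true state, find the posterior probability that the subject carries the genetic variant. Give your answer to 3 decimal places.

Posterior P(H) ≈ 0.967

Let H be the event that the subject carries the genetic variant; start with P(H) = 0.085. P('positive'|H) = 0.766, P('positive'|¬H) = 0.043.
Update on result 1 ('positive'): P(H) ← 0.766·0.0850 / (0.766·0.0850 + 0.043·0.9150) = 0.065110/0.10445 = 0.6233.
Update on result 2 ('positive'): P(H) ← 0.766·0.6233 / (0.766·0.6233 + 0.043·0.3767) = 0.47747/0.49367 = 0.9672.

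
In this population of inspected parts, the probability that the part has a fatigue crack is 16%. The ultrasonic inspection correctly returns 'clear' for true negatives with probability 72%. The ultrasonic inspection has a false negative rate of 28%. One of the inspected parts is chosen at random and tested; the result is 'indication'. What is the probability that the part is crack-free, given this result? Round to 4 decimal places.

Let H be the event that the part has a fatigue crack. P(H) = 0.16, so P(¬H) = 0.84. With E the 'indication' result, P(E|H) = 0.72 and P(E|¬H) = 0.28.
P(E) = 0.72·0.16 + 0.28·0.84 = 0.11520 + 0.23520 = 0.35040.
By Bayes' theorem, P(H|E) = 0.11520 / 0.35040 = 0.3288. Hence P(¬H|E) = 1 − 0.3288 = 0.6712.

P(¬H | E) ≈ 0.6712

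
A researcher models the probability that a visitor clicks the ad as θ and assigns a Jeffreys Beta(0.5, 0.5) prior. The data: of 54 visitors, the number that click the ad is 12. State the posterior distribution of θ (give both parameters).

Posterior: Beta(12.5, 42.5)

Observing 12 successes and 42 failures updates Beta(0.5, 0.5) by adding the success and failure counts to the two shape parameters: α = 0.5+12 = 12.5, β = 0.5+42 = 42.5.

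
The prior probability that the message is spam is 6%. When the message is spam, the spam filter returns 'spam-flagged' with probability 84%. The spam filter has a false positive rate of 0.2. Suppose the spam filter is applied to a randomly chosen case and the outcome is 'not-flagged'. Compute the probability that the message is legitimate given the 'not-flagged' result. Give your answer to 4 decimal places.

P(¬H | E) ≈ 0.9874

Let H be the event that the message is spam. P(H) = 0.06, so P(¬H) = 0.94. With E the 'not-flagged' result, P(E|H) = 0.16 and P(E|¬H) = 0.8.
P(E) = 0.16·0.06 + 0.8·0.94 = 0.0096000 + 0.75200 = 0.76160.
By Bayes' theorem, P(H|E) = 0.0096000 / 0.76160 = 0.0126. Hence P(¬H|E) = 1 − 0.0126 = 0.9874.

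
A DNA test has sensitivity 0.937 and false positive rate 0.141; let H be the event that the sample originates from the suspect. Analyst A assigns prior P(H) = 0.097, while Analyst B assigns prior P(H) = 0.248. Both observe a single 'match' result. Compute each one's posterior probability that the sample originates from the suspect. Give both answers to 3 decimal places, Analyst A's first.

Analyst A: 0.417; Analyst B: 0.687

P('+'|H) = 0.937, P('+'|¬H) = 0.141.
Analyst A: numerator 0.937·0.097 = 0.090889; evidence = 0.090889+0.141·0.903 = 0.21821; posterior = 0.417.
Analyst B: numerator 0.937·0.248 = 0.23238; evidence = 0.23238+0.141·0.752 = 0.33841; posterior = 0.687.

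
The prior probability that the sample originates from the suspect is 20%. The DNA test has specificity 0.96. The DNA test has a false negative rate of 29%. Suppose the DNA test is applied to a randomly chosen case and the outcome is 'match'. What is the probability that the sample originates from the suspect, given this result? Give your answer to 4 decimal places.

P(H | E) ≈ 0.8161

Let H be the event that the sample originates from the suspect. P(H) = 0.2, so P(¬H) = 0.8. With E the 'match' result, P(E|H) = 0.71 and P(E|¬H) = 0.04.
P(E) = 0.71·0.2 + 0.04·0.8 = 0.14200 + 0.032000 = 0.17400.
By Bayes' theorem, P(H|E) = 0.14200 / 0.17400 = 0.8161.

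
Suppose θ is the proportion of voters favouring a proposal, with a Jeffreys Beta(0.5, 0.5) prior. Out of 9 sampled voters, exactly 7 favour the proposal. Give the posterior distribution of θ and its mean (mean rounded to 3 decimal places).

Observing 7 successes and 2 failures updates Beta(0.5, 0.5) by adding the success and failure counts to the two shape parameters: α = 0.5+7 = 7.5, β = 0.5+2 = 2.5.
Posterior mean = α/(α+β) = 7.5/10 = 0.750.

Posterior: Beta(7.5, 2.5); mean ≈ 0.750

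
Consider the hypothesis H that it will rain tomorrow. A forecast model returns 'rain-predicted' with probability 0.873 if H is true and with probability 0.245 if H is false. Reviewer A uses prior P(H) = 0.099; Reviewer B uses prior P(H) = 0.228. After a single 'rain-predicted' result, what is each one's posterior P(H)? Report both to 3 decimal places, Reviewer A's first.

The likelihood ratio for a 'rain-predicted' result is 0.873/0.245 = 3.5633.
Reviewer A: prior odds 0.099/0.901 = 0.10988; posterior odds 0.39152; posterior probability 0.281.
Reviewer B: prior odds 0.228/0.772 = 0.29534; posterior odds 1.0524; posterior probability 0.513.

Reviewer A: 0.281; Reviewer B: 0.513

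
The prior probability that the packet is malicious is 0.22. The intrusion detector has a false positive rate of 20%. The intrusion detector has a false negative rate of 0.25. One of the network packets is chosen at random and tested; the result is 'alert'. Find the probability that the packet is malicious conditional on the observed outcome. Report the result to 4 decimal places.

Write H for 'the packet is malicious'. Prior odds H:¬H = 0.22/0.78 = 0.28205. For the 'alert' outcome, the likelihood ratio is 0.75/0.2 = 3.7500.
Posterior odds = 0.28205 × 3.7500 = 1.0577, so P(H|E) = 1.0577/(1+1.0577) = 0.5140.

P(H | E) ≈ 0.5140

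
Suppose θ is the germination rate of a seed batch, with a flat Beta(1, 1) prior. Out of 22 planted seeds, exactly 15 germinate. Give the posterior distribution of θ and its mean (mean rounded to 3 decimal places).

Observing 15 successes and 7 failures updates Beta(1, 1) by adding the success and failure counts to the two shape parameters: α = 1+15 = 16, β = 1+7 = 8.
E[θ | data] = 16/(16+8) = 0.667.

Posterior: Beta(16, 8); mean ≈ 0.667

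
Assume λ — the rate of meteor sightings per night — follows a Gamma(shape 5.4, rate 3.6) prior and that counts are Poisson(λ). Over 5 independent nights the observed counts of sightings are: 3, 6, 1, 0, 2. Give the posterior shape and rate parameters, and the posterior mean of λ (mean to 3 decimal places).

The Poisson likelihood adds the total count to the shape and the number of exposure periods to the rate. Here ∑xᵢ = 12 and n = 5, so shape 5.4→17.4 and rate 3.6→8.6.
E[λ | data] = 17.4/8.6 = 2.023.

Posterior: Gamma(shape=17.4, rate=8.6); mean ≈ 2.023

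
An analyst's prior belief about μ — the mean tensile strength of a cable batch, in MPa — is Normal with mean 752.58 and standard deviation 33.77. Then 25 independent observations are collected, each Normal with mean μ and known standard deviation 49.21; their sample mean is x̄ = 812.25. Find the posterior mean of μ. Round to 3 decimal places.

Posterior mean ≈ 807.579

Prior precision 1/τ₀² = 1/33.77² = 0.00087688; data precision n/σ² = 25/49.21² = 0.0103237.
Posterior precision = 0.00087688 + 0.0103237 = 0.0112005.
Posterior mean = (0.00087688·752.58 + 0.0103237·812.25) / 0.0112005 = 807.579.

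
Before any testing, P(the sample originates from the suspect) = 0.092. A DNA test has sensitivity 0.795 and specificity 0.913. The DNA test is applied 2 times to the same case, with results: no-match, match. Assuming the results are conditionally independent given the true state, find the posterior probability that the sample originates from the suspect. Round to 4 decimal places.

With H the event that the sample originates from the suspect, the joint likelihood of the observed sequence is P(data|H) = 0.205·0.795 = 0.16298 and P(data|¬H) = 0.913·0.087 = 0.079431.
Bayes: P(H|data) = 0.092·0.16298 / (0.092·0.16298 + 0.908·0.079431) = 0.014994/0.087117 = 0.1721.

Posterior P(H) ≈ 0.1721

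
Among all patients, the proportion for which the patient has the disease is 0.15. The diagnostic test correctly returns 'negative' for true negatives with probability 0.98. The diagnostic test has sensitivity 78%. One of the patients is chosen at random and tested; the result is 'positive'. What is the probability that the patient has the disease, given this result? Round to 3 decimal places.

Write H for 'the patient has the disease'. Prior odds H:¬H = 0.15/0.85 = 0.17647. For the 'positive' outcome, the likelihood ratio is 0.78/0.02 = 39.000.
Posterior odds = 0.17647 × 39.000 = 6.8824, so P(H|E) = 6.8824/(1+6.8824) = 0.873.

P(H | E) ≈ 0.873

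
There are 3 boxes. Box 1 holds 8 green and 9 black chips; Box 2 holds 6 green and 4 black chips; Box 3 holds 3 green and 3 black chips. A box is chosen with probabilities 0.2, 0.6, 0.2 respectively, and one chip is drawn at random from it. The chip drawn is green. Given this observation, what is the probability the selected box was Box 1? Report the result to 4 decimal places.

Posterior probability ≈ 0.1699

Tabulate prior·likelihood by source: [1] prior 0.2, lik 0.4706, product 0.09412; [2] prior 0.6, lik 0.6, product 0.3600; [3] prior 0.2, lik 0.5, product 0.1000.
Normalizing constant = 0.55412; the posterior for Box 1 is its product over the sum, 0.09412/0.55412 = 0.1699.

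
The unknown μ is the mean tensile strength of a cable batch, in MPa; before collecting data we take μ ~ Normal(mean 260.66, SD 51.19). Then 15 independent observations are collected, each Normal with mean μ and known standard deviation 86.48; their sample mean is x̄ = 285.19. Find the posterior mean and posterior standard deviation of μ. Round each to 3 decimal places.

With known σ, the Normal prior is conjugate. Weight on the data is w = (n/σ²)/(n/σ² + 1/τ₀²) = 0.00200567/(0.00200567+0.00038162) = 0.84015.
Posterior mean = w·x̄ + (1−w)·μ₀ = 0.84015·285.19 + 0.15985·260.66 = 281.269. Posterior variance = 1/(0.00200567+0.00038162) = 418.885, so SD = 20.467.

Posterior mean ≈ 281.269; posterior SD ≈ 20.467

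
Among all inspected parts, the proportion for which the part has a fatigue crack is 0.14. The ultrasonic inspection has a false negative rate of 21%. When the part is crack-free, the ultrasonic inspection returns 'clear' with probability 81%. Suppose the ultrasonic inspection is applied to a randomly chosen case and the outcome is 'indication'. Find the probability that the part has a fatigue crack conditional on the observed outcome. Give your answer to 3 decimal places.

Let H be the event that the part has a fatigue crack. P(H) = 0.14, so P(¬H) = 0.86. With E the 'indication' result, P(E|H) = 0.79 and P(E|¬H) = 0.19.
P(E) = 0.79·0.14 + 0.19·0.86 = 0.11060 + 0.16340 = 0.27400.
By Bayes' theorem, P(H|E) = 0.11060 / 0.27400 = 0.404.

P(H | E) ≈ 0.404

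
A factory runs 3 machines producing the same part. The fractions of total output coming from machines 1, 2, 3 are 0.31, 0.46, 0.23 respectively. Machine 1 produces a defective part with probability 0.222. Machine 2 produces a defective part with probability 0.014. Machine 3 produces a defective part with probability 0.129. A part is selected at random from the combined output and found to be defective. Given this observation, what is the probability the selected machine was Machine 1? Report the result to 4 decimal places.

Posterior probability ≈ 0.6559

P(defective|M1) = 0.222; P(defective|M2) = 0.014; P(defective|M3) = 0.129.
Prior × likelihood for each source: 0.31·0.222=0.06882, 0.46·0.014=0.006440, 0.23·0.129=0.02967. Summing gives P(defective) = 0.10493.
P(Machine 1 | defective) = 0.06882 / 0.10493 = 0.6559.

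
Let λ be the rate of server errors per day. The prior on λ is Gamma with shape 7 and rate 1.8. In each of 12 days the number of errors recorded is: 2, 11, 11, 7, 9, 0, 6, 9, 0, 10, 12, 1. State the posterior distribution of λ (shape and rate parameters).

Total count ∑xᵢ = 78 over n = 12 days.
Gamma is conjugate to the Poisson likelihood: posterior is Gamma(shape = 7+78 = 85, rate = 1.8+12 = 13.8).

Posterior: Gamma(shape=85, rate=13.8)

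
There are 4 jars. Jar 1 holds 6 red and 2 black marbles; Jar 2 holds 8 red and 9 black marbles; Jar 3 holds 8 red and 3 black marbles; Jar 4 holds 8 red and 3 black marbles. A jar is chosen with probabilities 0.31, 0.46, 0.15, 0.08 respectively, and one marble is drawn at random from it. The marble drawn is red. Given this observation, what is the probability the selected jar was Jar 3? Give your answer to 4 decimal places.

Posterior probability ≈ 0.1770

P(red|Jar 1) = 0.75; P(red|Jar 2) = 0.4706; P(red|Jar 3) = 0.7273; P(red|Jar 4) = 0.7273.
Prior × likelihood for each source: 0.31·0.75=0.2325, 0.46·0.4706=0.2165, 0.15·0.7273=0.1091, 0.08·0.7273=0.05818. Summing gives P(red) = 0.61624.
P(Jar 3 | red) = 0.1091 / 0.61624 = 0.1770.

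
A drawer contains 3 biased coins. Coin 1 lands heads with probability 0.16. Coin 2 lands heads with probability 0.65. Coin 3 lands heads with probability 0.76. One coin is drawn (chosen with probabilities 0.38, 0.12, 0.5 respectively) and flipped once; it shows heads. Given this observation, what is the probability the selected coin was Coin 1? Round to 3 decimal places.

Posterior probability ≈ 0.117

P(heads|C1) = 0.16; P(heads|C2) = 0.65; P(heads|C3) = 0.76.
Prior × likelihood for each source: 0.38·0.16=0.06080, 0.12·0.65=0.07800, 0.5·0.76=0.3800. Summing gives P(heads) = 0.51880.
P(Coin 1 | heads) = 0.06080 / 0.51880 = 0.117.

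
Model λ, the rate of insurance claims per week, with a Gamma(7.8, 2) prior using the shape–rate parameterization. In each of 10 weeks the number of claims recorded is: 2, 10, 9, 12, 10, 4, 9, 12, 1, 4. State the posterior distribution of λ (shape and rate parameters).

Posterior: Gamma(shape=80.8, rate=12)

The Poisson likelihood adds the total count to the shape and the number of exposure periods to the rate. Here ∑xᵢ = 73 and n = 10, so shape 7.8→80.8 and rate 2→12.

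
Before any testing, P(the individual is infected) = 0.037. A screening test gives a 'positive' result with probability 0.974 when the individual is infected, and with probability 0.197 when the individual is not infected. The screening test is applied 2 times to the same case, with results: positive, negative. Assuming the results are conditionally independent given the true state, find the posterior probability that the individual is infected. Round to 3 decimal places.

Posterior P(H) ≈ 0.006

With H the event that the individual is infected, the joint likelihood of the observed sequence is P(data|H) = 0.974·0.026 = 0.025324 and P(data|¬H) = 0.197·0.803 = 0.15819.
Bayes: P(H|data) = 0.037·0.025324 / (0.037·0.025324 + 0.963·0.15819) = 0.00093699/0.15327 = 0.0061.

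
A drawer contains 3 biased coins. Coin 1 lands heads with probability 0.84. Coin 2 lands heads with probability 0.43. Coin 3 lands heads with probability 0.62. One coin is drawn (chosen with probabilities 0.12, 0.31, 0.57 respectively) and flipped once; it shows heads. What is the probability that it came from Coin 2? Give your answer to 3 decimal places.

Posterior probability ≈ 0.227

Tabulate prior·likelihood by source: [1] prior 0.12, lik 0.84, product 0.1008; [2] prior 0.31, lik 0.43, product 0.1333; [3] prior 0.57, lik 0.62, product 0.3534.
Normalizing constant = 0.58750; the posterior for Coin 2 is its product over the sum, 0.1333/0.58750 = 0.227.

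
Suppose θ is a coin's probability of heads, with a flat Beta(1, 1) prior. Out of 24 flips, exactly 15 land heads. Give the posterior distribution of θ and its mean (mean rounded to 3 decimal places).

Observing 15 successes and 9 failures updates Beta(1, 1) by adding the success and failure counts to the two shape parameters: α = 1+15 = 16, β = 1+9 = 10.
E[θ | data] = 16/(16+10) = 0.615.

Posterior: Beta(16, 10); mean ≈ 0.615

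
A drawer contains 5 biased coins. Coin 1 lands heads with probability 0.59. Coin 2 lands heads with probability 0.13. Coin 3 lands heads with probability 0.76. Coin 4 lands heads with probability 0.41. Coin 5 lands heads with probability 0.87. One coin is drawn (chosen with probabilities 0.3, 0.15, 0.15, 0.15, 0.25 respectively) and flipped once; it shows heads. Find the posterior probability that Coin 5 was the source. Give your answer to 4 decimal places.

P(heads|C1) = 0.59; P(heads|C2) = 0.13; P(heads|C3) = 0.76; P(heads|C4) = 0.41; P(heads|C5) = 0.87.
Prior × likelihood for each source: 0.3·0.59=0.1770, 0.15·0.13=0.01950, 0.15·0.76=0.1140, 0.15·0.41=0.06150, 0.25·0.87=0.2175. Summing gives P(heads) = 0.58950.
P(Coin 5 | heads) = 0.2175 / 0.58950 = 0.3690.

Posterior probability ≈ 0.3690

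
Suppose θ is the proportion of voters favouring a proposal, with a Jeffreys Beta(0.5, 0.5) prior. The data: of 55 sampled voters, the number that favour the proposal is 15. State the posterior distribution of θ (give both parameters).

Posterior: Beta(15.5, 40.5)

The binomial likelihood is conjugate to the Beta prior: with 15 successes and 40 failures, the posterior is Beta(0.5+15, 0.5+40) = Beta(15.5, 40.5).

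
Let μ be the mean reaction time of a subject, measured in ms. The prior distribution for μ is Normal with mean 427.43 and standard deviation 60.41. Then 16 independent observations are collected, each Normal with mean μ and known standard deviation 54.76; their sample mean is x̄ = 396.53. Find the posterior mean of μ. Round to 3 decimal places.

Posterior mean ≈ 398.039

With known σ, the Normal prior is conjugate. Weight on the data is w = (n/σ²)/(n/σ² + 1/τ₀²) = 0.00533572/(0.00533572+0.00027402) = 0.95115.
Posterior mean = w·x̄ + (1−w)·μ₀ = 0.95115·396.53 + 0.048847·427.43 = 398.039.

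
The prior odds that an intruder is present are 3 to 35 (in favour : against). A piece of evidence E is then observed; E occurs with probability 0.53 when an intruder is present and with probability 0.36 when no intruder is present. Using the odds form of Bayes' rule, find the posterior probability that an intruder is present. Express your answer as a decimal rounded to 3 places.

Posterior probability ≈ 0.112

Prior odds = 3/35 = 0.085714. In log-odds, ln(0.085714) = -2.4567.
Add log likelihood ratio: ln(1.4722) = 0.38677.
Posterior log-odds = -2.0700, so posterior odds = exp(-2.0700) = 0.12619. Converting, P(H|E) = 0.12619/1.1262 = 0.112.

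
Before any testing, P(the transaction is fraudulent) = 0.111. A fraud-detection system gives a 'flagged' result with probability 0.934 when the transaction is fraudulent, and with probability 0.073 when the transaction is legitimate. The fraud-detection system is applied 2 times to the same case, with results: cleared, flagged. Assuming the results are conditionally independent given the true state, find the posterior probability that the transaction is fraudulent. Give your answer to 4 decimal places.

Let H be the event that the transaction is fraudulent; start with P(H) = 0.111. P('flagged'|H) = 0.934, P('flagged'|¬H) = 0.073.
Update on result 1 ('cleared'): P(H) ← 0.066·0.1110 / (0.066·0.1110 + 0.927·0.8890) = 0.0073260/0.83143 = 0.0088.
Update on result 2 ('flagged'): P(H) ← 0.934·0.0088 / (0.934·0.0088 + 0.073·0.9912) = 0.0082298/0.080587 = 0.1021.

Posterior P(H) ≈ 0.1021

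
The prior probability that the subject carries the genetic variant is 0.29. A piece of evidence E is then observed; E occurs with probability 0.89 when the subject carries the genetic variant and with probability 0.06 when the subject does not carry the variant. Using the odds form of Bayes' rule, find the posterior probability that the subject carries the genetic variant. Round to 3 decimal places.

Posterior probability ≈ 0.858

Prior odds = 0.29/(1−0.29) = 0.40845. In log-odds, ln(0.40845) = -0.89538.
Add log likelihood ratio: ln(14.833) = 2.6969.
Posterior log-odds = 1.8015, so posterior odds = exp(1.8015) = 6.0587. Converting, P(H|E) = 6.0587/7.0587 = 0.858.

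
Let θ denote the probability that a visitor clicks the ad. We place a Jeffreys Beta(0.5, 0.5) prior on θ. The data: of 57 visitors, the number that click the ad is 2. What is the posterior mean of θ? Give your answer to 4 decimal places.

Posterior mean ≈ 0.0431

The binomial likelihood is conjugate to the Beta prior: with 2 successes and 55 failures, the posterior is Beta(0.5+2, 0.5+55) = Beta(2.5, 55.5).
E[θ | data] = 2.5/(2.5+55.5) = 0.0431.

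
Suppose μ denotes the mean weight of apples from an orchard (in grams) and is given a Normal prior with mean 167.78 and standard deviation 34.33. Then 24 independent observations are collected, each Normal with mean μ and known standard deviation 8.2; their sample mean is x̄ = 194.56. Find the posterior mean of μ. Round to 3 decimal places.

Posterior mean ≈ 194.496

Prior precision 1/τ₀² = 1/34.33² = 0.00084850; data precision n/σ² = 24/8.2² = 0.356930.
Posterior precision = 0.00084850 + 0.356930 = 0.357779.
Posterior mean = (0.00084850·167.78 + 0.356930·194.56) / 0.357779 = 194.496.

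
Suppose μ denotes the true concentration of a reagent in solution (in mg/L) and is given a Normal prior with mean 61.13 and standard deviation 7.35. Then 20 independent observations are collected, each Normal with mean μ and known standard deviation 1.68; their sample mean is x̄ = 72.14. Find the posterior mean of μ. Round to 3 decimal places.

Posterior mean ≈ 72.111

Prior precision 1/τ₀² = 1/7.35² = 0.0185108; data precision n/σ² = 20/1.68² = 7.08617.
Posterior precision = 0.0185108 + 7.08617 = 7.10468.
Posterior mean = (0.0185108·61.13 + 7.08617·72.14) / 7.10468 = 72.111.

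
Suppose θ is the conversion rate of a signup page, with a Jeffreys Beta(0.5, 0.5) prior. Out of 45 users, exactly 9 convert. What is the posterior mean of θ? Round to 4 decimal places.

Posterior mean ≈ 0.2065

Observing 9 successes and 36 failures updates Beta(0.5, 0.5) by adding the success and failure counts to the two shape parameters: α = 0.5+9 = 9.5, β = 0.5+36 = 36.5.
E[θ | data] = 9.5/(9.5+36.5) = 0.2065.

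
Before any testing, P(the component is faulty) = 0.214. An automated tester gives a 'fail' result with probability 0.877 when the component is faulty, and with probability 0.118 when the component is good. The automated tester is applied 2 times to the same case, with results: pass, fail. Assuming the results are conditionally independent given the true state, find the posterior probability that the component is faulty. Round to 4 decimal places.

With H the event that the component is faulty, the joint likelihood of the observed sequence is P(data|H) = 0.123·0.877 = 0.10787 and P(data|¬H) = 0.882·0.118 = 0.10408.
Bayes: P(H|data) = 0.214·0.10787 / (0.214·0.10787 + 0.786·0.10408) = 0.023084/0.10489 = 0.2201.

Posterior P(H) ≈ 0.2201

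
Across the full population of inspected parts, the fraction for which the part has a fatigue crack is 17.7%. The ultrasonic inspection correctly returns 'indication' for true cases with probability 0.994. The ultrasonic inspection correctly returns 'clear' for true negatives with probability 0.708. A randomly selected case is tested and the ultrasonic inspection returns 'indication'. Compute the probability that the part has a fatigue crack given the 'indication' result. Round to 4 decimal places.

P(H | E) ≈ 0.4227

Write H for 'the part has a fatigue crack'. Prior odds H:¬H = 0.177/0.823 = 0.21507. For the 'indication' outcome, the likelihood ratio is 0.994/0.292 = 3.4041.
Posterior odds = 0.21507 × 3.4041 = 0.73211, so P(H|E) = 0.73211/(1+0.73211) = 0.4227.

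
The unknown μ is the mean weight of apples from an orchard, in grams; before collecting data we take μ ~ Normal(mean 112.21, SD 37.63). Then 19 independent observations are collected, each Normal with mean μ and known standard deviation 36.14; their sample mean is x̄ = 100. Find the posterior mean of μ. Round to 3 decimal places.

Posterior mean ≈ 100.565

With known σ, the Normal prior is conjugate. Weight on the data is w = (n/σ²)/(n/σ² + 1/τ₀²) = 0.0145471/(0.0145471+0.00070621) = 0.95370.
Posterior mean = w·x̄ + (1−w)·μ₀ = 0.95370·100 + 0.046298·112.21 = 100.565.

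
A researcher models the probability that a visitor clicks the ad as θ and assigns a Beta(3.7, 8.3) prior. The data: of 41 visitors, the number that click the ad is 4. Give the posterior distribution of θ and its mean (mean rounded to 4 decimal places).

The binomial likelihood is conjugate to the Beta prior: with 4 successes and 37 failures, the posterior is Beta(3.7+4, 8.3+37) = Beta(7.7, 45.3).
Posterior mean = α/(α+β) = 7.7/53 = 0.1453.

Posterior: Beta(7.7, 45.3); mean ≈ 0.1453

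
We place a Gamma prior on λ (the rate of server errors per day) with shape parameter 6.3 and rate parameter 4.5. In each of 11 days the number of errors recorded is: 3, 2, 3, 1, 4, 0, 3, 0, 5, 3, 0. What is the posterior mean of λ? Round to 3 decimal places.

Posterior mean ≈ 1.955

The Poisson likelihood adds the total count to the shape and the number of exposure periods to the rate. Here ∑xᵢ = 24 and n = 11, so shape 6.3→30.3 and rate 4.5→15.5.
Posterior mean = shape/rate = 30.3/15.5 = 1.955.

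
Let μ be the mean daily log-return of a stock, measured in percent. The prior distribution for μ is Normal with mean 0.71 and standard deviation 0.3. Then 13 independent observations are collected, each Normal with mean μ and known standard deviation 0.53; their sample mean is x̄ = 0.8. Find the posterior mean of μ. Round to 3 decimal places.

With known σ, the Normal prior is conjugate. Weight on the data is w = (n/σ²)/(n/σ² + 1/τ₀²) = 46.2798/(46.2798+11.1111) = 0.80640.
Posterior mean = w·x̄ + (1−w)·μ₀ = 0.80640·0.8 + 0.19360·0.71 = 0.783.

Posterior mean ≈ 0.783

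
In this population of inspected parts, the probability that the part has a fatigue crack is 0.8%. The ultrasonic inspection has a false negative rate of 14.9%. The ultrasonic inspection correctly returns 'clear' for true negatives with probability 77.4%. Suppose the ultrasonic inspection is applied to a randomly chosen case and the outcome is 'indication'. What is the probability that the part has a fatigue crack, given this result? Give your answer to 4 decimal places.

P(H | E) ≈ 0.0295

Let H be the event that the part has a fatigue crack. P(H) = 0.008, so P(¬H) = 0.992. With E the 'indication' result, P(E|H) = 0.851 and P(E|¬H) = 0.226.
P(E) = 0.851·0.008 + 0.226·0.992 = 0.0068080 + 0.22419 = 0.23100.
By Bayes' theorem, P(H|E) = 0.0068080 / 0.23100 = 0.0295.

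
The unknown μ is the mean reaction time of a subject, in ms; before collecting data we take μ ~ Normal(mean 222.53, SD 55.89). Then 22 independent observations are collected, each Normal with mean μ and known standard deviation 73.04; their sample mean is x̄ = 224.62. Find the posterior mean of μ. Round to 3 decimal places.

With known σ, the Normal prior is conjugate. Weight on the data is w = (n/σ²)/(n/σ² + 1/τ₀²) = 0.00412383/(0.00412383+0.00032013) = 0.92796.
Posterior mean = w·x̄ + (1−w)·μ₀ = 0.92796·224.62 + 0.072038·222.53 = 224.469.

Posterior mean ≈ 224.469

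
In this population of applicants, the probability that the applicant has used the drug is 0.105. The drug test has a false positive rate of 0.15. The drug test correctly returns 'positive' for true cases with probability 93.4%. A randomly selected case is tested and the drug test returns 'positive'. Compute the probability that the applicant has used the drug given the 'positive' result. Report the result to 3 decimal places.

Let H be the event that the applicant has used the drug. P(H) = 0.105, so P(¬H) = 0.895. With E the 'positive' result, P(E|H) = 0.934 and P(E|¬H) = 0.15.
P(E) = 0.934·0.105 + 0.15·0.895 = 0.098070 + 0.13425 = 0.23232.
By Bayes' theorem, P(H|E) = 0.098070 / 0.23232 = 0.422.

P(H | E) ≈ 0.422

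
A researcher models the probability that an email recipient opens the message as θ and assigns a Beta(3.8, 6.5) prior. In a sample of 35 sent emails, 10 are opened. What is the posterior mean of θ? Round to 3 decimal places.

Observing 10 successes and 25 failures updates Beta(3.8, 6.5) by adding the success and failure counts to the two shape parameters: α = 3.8+10 = 13.8, β = 6.5+25 = 31.5.
Posterior mean = α/(α+β) = 13.8/45.3 = 0.305.

Posterior mean ≈ 0.305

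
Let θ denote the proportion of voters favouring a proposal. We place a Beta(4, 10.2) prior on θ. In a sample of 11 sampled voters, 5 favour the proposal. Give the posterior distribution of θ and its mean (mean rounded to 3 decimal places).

Observing 5 successes and 6 failures updates Beta(4, 10.2) by adding the success and failure counts to the two shape parameters: α = 4+5 = 9, β = 10.2+6 = 16.2.
Posterior mean = α/(α+β) = 9/25.2 = 0.357.

Posterior: Beta(9, 16.2); mean ≈ 0.357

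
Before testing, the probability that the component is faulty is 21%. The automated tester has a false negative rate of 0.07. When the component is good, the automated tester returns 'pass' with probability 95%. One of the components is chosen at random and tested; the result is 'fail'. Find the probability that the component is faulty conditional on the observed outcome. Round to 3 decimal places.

Let H be the event that the component is faulty. P(H) = 0.21, so P(¬H) = 0.79. With E the 'fail' result, P(E|H) = 0.93 and P(E|¬H) = 0.05.
P(E) = 0.93·0.21 + 0.05·0.79 = 0.19530 + 0.039500 = 0.23480.
By Bayes' theorem, P(H|E) = 0.19530 / 0.23480 = 0.832.

P(H | E) ≈ 0.832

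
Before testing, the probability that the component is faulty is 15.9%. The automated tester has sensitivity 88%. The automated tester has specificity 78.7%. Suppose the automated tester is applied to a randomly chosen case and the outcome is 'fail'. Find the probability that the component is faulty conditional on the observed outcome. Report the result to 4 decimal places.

P(H | E) ≈ 0.4385

Write H for 'the component is faulty'. Prior odds H:¬H = 0.159/0.841 = 0.18906. For the 'fail' outcome, the likelihood ratio is 0.88/0.213 = 4.1315.
Posterior odds = 0.18906 × 4.1315 = 0.78110, so P(H|E) = 0.78110/(1+0.78110) = 0.4385.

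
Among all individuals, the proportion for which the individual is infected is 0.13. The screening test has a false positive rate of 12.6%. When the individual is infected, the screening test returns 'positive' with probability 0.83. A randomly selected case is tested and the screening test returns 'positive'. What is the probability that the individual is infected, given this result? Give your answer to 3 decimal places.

P(H | E) ≈ 0.496

Let H be the event that the individual is infected. P(H) = 0.13, so P(¬H) = 0.87. With E the 'positive' result, P(E|H) = 0.83 and P(E|¬H) = 0.126.
P(E) = 0.83·0.13 + 0.126·0.87 = 0.10790 + 0.10962 = 0.21752.
By Bayes' theorem, P(H|E) = 0.10790 / 0.21752 = 0.496.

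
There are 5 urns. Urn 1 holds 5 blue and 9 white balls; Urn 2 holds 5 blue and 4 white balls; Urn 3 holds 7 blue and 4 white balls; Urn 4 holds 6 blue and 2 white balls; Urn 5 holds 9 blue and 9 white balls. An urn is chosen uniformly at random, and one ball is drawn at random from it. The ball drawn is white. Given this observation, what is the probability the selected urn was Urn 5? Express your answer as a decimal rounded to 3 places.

Posterior probability ≈ 0.227

Tabulate prior·likelihood by source: [1] prior 0.2, lik 0.6429, product 0.1286; [2] prior 0.2, lik 0.4444, product 0.08889; [3] prior 0.2, lik 0.3636, product 0.07273; [4] prior 0.2, lik 0.25, product 0.05000; [5] prior 0.2, lik 0.5, product 0.1000.
Normalizing constant = 0.44019; the posterior for Urn 5 is its product over the sum, 0.1000/0.44019 = 0.227.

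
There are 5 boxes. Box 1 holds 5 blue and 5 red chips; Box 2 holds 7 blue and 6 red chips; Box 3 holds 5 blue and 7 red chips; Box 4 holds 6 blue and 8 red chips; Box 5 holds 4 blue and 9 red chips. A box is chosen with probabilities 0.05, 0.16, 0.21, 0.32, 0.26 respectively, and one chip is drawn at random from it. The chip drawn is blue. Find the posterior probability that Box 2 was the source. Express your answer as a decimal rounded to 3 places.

Tabulate prior·likelihood by source: [1] prior 0.05, lik 0.5, product 0.02500; [2] prior 0.16, lik 0.5385, product 0.08615; [3] prior 0.21, lik 0.4167, product 0.08750; [4] prior 0.32, lik 0.4286, product 0.1371; [5] prior 0.26, lik 0.3077, product 0.08000.
Normalizing constant = 0.41580; the posterior for Box 2 is its product over the sum, 0.08615/0.41580 = 0.207.

Posterior probability ≈ 0.207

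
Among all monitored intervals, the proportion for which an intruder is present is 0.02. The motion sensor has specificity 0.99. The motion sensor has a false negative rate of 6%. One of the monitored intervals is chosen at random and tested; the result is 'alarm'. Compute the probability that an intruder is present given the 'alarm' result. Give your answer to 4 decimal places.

Write H for 'an intruder is present'. Prior odds H:¬H = 0.02/0.98 = 0.020408. For the 'alarm' outcome, the likelihood ratio is 0.94/0.01 = 94.000.
Posterior odds = 0.020408 × 94.000 = 1.9184, so P(H|E) = 1.9184/(1+1.9184) = 0.6573.

P(H | E) ≈ 0.6573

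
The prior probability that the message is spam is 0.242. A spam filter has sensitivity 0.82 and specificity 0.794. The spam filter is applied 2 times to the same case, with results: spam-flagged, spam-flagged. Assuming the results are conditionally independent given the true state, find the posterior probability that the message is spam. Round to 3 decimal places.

Posterior P(H) ≈ 0.835

Let H be the event that the message is spam; start with P(H) = 0.242. P('spam-flagged'|H) = 0.82, P('spam-flagged'|¬H) = 0.206.
Update on result 1 ('spam-flagged'): P(H) ← 0.82·0.2420 / (0.82·0.2420 + 0.206·0.7580) = 0.19844/0.35459 = 0.5596.
Update on result 2 ('spam-flagged'): P(H) ← 0.82·0.5596 / (0.82·0.5596 + 0.206·0.4404) = 0.45890/0.54962 = 0.8349.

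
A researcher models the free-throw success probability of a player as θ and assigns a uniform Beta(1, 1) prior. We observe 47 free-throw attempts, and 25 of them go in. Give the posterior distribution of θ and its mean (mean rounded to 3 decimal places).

Observing 25 successes and 22 failures updates Beta(1, 1) by adding the success and failure counts to the two shape parameters: α = 1+25 = 26, β = 1+22 = 23.
Posterior mean = α/(α+β) = 26/49 = 0.531.

Posterior: Beta(26, 23); mean ≈ 0.531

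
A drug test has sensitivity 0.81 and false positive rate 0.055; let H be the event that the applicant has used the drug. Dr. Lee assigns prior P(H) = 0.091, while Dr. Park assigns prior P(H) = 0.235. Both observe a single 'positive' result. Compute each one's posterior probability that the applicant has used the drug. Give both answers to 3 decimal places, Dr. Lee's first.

Dr. Lee: 0.596; Dr. Park: 0.819

The likelihood ratio for a 'positive' result is 0.81/0.055 = 14.727.
Dr. Lee: prior odds 0.091/0.909 = 0.10011; posterior odds 1.4743; posterior probability 0.596.
Dr. Park: prior odds 0.235/0.765 = 0.30719; posterior odds 4.5241; posterior probability 0.819.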